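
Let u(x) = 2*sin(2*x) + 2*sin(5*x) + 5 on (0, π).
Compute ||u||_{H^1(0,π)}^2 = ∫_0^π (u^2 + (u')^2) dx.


||u||_{H^1(0,π)}^2 = 8 + 87*π

u'(x) = 4*cos(2*x) + 10*cos(5*x).
Expand u² and (u')² and integrate term by term on (0, π), using: for integers n ≥ 1, ∫_0^π sin²(nx) dx = ∫_0^π cos²(nx) dx = π/2; for n ≠ n', ∫_0^π sin(nx)sin(n'x) dx = ∫_0^π cos(nx)cos(n'x) dx = 0; and by product-to-sum, ∫_0^π sin(nx)cos(n'x) dx = ½∫_0^π [sin((n+n')x) + sin((n−n')x)] dx, which is 0 when n+n' is even and 2n/(n²−n'²) when n+n' is odd (it need not vanish on (0, π)). For the constant mode: ∫_0^π 1 dx = π, ∫_0^π cos(nx) dx = 0, ∫_0^π sin(nx) dx = (1−(−1)^n)/n.
  u² squared terms: (5)²·∫1 dx = 25·π = 25*π;  (2)²·∫sin(2x)² dx = 4·π/2 = 2*π;  (2)²·∫sin(5x)² dx = 4·π/2 = 2*π.
  u² cross terms: 2·(5)·(2)·∫1·sin(2x) dx = 20·(0) = 0;  2·(5)·(2)·∫1·sin(5x) dx = 20·(2/5) = 8;  2·(2)·(2)·∫sin(2x)·sin(5x) dx = 8·(0) = 0.
  So ∫_0^π u² dx = 25*π + 2*π + 2*π + 0 + 8 + 0 = 8 + 29*π.
  (u')² squared terms: (4)²·∫cos(2x)² dx = 16·π/2 = 8*π;  (10)²·∫cos(5x)² dx = 100·π/2 = 50*π.
  (u')² cross terms: 2·(4)·(10)·∫cos(2x)·cos(5x) dx = 80·(0) = 0.
  So ∫_0^π (u')² dx = 8*π + 50*π + 0 = 58*π.
||u||_{H^1}^2 = (8 + 29*π) + (58*π) = 8 + 87*π.


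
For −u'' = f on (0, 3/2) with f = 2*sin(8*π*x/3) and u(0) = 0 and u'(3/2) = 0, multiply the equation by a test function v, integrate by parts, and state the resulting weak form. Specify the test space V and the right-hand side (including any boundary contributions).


V = {v ∈ H^1(0, 3/2) : v(0) = 0} (test functions vanish at x = 0 where u is specified); weak form: ∫_0^3/2 u'v' dx = ∫_0^3/2 (2*sin(8*π*x/3)) v dx for all v ∈ V.

Multiply both sides by a test function v and integrate from 0 to 3/2:
  ∫_0^3/2 −u''(x) v(x) dx = ∫_0^3/2 f(x) v(x) dx.
Integrate the LHS by parts once:
  ∫_0^3/2 −u'' v dx = −[u'(x) v(x)]_0^3/2 + ∫_0^3/2 u'(x) v'(x) dx.
Thus ∫_0^3/2 u'(x) v'(x) dx = ∫_0^3/2 f(x) v(x) dx + [u'(x) v(x)]_0^3/2.
Choose V so that boundary terms are either known or forced to vanish.
Mixed BC: u(0) = 0 (Dirichlet) and u'(3/2) = 0 (Neumann). Define V = {v ∈ H^1(0, 3/2) : v(0) = 0}. Then [u' v]_0^3/2 = u'(3/2)·v(3/2) − u'(0)·0 = 0.
Weak formulation: find u (satisfying any essential BC) such that ∫_0^3/2 u'(x) v'(x) dx = ∫_0^3/2 f v dx for all v ∈ V (Dirichlet at 0 absorbed into V; the Neumann datum at x = 3/2 is zero, so no boundary term remains).
Substituting f(x) = 2*sin(8*π*x/3), the right-hand side is ∫_0^3/2 (2*sin(8*π*x/3)) v dx.


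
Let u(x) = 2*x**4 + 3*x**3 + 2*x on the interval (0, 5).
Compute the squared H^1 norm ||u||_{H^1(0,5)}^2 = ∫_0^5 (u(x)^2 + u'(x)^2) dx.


||u||_{H^1}^2 = 343900645/126

The H^1 norm (squared) on an interval (0, L) is
  ||u||_{H^1}^2 = ∫_0^L u(x)^2 dx + ∫_0^L u'(x)^2 dx.
Compute u'(x) = 8*x**3 + 9*x**2 + 2.
Then u(x)^2 = 4*x**8 + 12*x**7 + 9*x**6 + 8*x**5 + 12*x**4 + 4*x**2 and u'(x)^2 = 64*x**6 + 144*x**5 + 81*x**4 + 32*x**3 + 36*x**2 + 4.
Integrate each monomial from 0 to 5 using ∫_0^5 c·x^n dx = c·5^(n+1)/(n+1):
  ∫_0^5 u(x)^2 dx = ∫_0^5 (4*x^8 + 12*x^7 + 9*x^6 + 8*x^5 + 12*x^4 + 4*x^2) dx. Term by term:
    ∫_0^5 4*x^8 dx = 7812500/9;  ∫_0^5 12*x^7 dx = 1171875/2;  ∫_0^5 9*x^6 dx = 703125/7;
    ∫_0^5 8*x^5 dx = 62500/3;  ∫_0^5 12*x^4 dx = 7500;  ∫_0^5 4*x^2 dx = 500/3.
  Sum: 7812500/9 + 1171875/2 + 703125/7 + 62500/3 + 7500 + 500/3 = 199450375/126.
  ∫_0^5 u'(x)^2 dx = ∫_0^5 (64*x^6 + 144*x^5 + 81*x^4 + 32*x^3 + 36*x^2 + 4) dx. Term by term:
    ∫_0^5 64*x^6 dx = 5000000/7;  ∫_0^5 144*x^5 dx = 375000;  ∫_0^5 81*x^4 dx = 50625;
    ∫_0^5 32*x^3 dx = 5000;  ∫_0^5 36*x^2 dx = 1500;  ∫_0^5 4 dx = 20.
  Sum: 5000000/7 + 375000 + 50625 + 5000 + 1500 + 20 = 8025015/7.
Adding: ||u||_{H^1}^2 = 199450375/126 + 8025015/7 = 343900645/126.


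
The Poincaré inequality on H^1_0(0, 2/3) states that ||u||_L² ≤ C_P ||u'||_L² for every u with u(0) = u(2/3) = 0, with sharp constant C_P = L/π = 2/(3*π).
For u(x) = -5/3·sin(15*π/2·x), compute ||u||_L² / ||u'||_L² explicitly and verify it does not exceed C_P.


||u||_L² / ||u'||_L² = 2/(15*π) < C_P = 2/(3*π).

u(x) = -5/3·sin(15*π/2·x), so u'(x) = -25*π*cos(15*π*x/2)/2.
Writing u(x) = A·sin(kπx/L) with A = -5/3 and k = 5, use ∫_0^L sin²(kπx/L) dx = L/2 and ∫_0^L cos²(kπx/L) dx = L/2.
u² = 25/9·sin²(15*π/2·x) and (u')² = 625*π^2/4·cos²(15*π/2·x), and each of sin², cos² integrates to L/2 = 1/3 over (0, 2/3).
∫_0^2/3 u² dx = 25/27, so ||u||_L² = 5*sqrt(3)/9.
∫_0^2/3 (u')² dx = 625*π^2/12, so ||u'||_L² = 25*sqrt(3)*π/6.
Ratio ||u||_L² / ||u'||_L² = 2/(15*π).
Sharp Poincaré constant on H^1_0(0, 2/3) is C_P = L/π = 2/(3*π), achieved by sin(3*π/2·x).
This is the k = 5 harmonic; the ratio L/(kπ) is strictly less than C_P = L/π, consistent with the sharp inequality ||u||_L² ≤ C_P ||u'||_L².


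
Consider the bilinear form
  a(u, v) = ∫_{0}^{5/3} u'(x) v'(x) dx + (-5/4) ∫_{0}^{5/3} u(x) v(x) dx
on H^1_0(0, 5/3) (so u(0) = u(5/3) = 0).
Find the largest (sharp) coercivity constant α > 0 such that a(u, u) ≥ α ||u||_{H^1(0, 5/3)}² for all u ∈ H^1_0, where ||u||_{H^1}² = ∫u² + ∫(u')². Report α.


α = (-125 + 36*π^2)/(4*(25 + 9*π^2))

Coercivity of a(·,·) on H^1_0(0, 5/3) means a(u, u) ≥ α ||u||_{H^1}² for every u ∈ H^1_0.
The interval has length L = 5/3, and Poincaré/coercivity depend only on L. Here a(u, u) = ∫(u')² + (-5/4)·∫u².
Here c = -5/4 < 0 with |c| < (π/L)² = 9*π^2/25, so coercivity still holds. The condition a(u,u) ≥ α||u||_{H^1}² reads (1−α)∫(u')² ≥ (α−c)∫u². Any admissible α is ≤ 1 (rapidly oscillating u have ∫u²/∫(u')² → 0), and α = 1 would force 0 ≥ (1−c)∫u², impossible since c < 1; so 1−α > 0. By the sharp Poincaré inequality on H^1_0 of an interval of length L, ∫(u')² ≥ (π/L)²∫u² with equality for the first sine mode sin(π(x−x₀)/L) (x₀ the left endpoint), so the inequality holds for all u iff (1−α)(π/L)² ≥ α − c, i.e. α ≤ ((π/L)² + c)/((π/L)² + 1) = (1 + c(L/π)²)/(1 + (L/π)²). (Direct route, valid since c ≤ 0: Poincaré gives c∫u² ≥ c(L/π)²∫(u')², so a(u,u) ≥ (1 + c(L/π)²)∫(u')², while ||u||_{H^1}² ≤ (1 + (L/π)²)∫(u')²; dividing yields the same α.) With (π/L)² = 9*π^2/25 and c = -5/4, the largest admissible constant is α = ((π/L)² + c)/((π/L)² + 1).
Simplifying, α = (-125 + 36*π^2)/(4*(25 + 9*π^2)).


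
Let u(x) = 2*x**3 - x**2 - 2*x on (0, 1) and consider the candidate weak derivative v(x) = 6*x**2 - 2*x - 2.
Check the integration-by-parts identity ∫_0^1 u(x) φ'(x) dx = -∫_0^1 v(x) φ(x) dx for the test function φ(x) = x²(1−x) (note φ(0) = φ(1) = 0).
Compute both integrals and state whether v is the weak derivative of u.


LHS = 1/15, RHS = 1/15. Yes, v = u' weakly.

u(x) = 2*x**3 - x**2 - 2*x, classical derivative u'(x) = 6*x**2 - 2*x - 2.
φ(x) = x²(1−x), so φ'(x) = x*(2 - 3*x).
Note φ(0) = φ(1) = 0, so the boundary term u·φ vanishes.
LHS = ∫_0^1 u(x) φ'(x) dx = ∫_0^1 (-6*x^5 + 7*x^4 + 4*x^3 - 4*x^2) dx. Term by term:
  ∫_0^1 -6*x^5 dx = -1;  ∫_0^1 7*x^4 dx = 7/5;  ∫_0^1 4*x^3 dx = 1;
  ∫_0^1 -4*x^2 dx = -4/3.
Sum: -1 + 7/5 + 1 − 4/3 = 1/15.
So LHS = 1/15.
∫_0^1 v(x) φ(x) dx = ∫_0^1 (-6*x^5 + 8*x^4 - 2*x^2) dx. Term by term:
  ∫_0^1 -6*x^5 dx = -1;  ∫_0^1 8*x^4 dx = 8/5;  ∫_0^1 -2*x^2 dx = -2/3.
Sum: -1 + 8/5 − 2/3 = -1/15.
So RHS = -∫_0^1 v(x) φ(x) dx = 1/15.
LHS = RHS, so the identity holds for this test φ.
Moreover u is smooth here and v(x) = u'(x) = 6*x**2 - 2*x - 2 pointwise, so the identity holds for every test function. Hence v is the weak derivative of u.


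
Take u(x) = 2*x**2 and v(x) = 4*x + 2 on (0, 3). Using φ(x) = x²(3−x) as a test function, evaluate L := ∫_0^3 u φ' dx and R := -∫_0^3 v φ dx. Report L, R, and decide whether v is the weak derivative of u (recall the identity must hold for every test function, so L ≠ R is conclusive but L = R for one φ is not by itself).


LHS = -243/5, RHS = -621/10. No, v is not the weak derivative of u.

u(x) = 2*x**2, classical derivative u'(x) = 4*x.
φ(x) = x²(3−x), so φ'(x) = 3*x*(2 - x).
Note φ(0) = φ(3) = 0, so the boundary term u·φ vanishes.
LHS = ∫_0^3 u(x) φ'(x) dx = ∫_0^3 (-6*x^4 + 12*x^3) dx. Term by term:
  ∫_0^3 -6*x^4 dx = -1458/5;  ∫_0^3 12*x^3 dx = 243.
Sum: -1458/5 + 243 = -243/5.
So LHS = -243/5.
∫_0^3 v(x) φ(x) dx = ∫_0^3 (-4*x^4 + 10*x^3 + 6*x^2) dx. Term by term:
  ∫_0^3 -4*x^4 dx = -972/5;  ∫_0^3 10*x^3 dx = 405/2;  ∫_0^3 6*x^2 dx = 54.
Sum: -972/5 + 405/2 + 54 = 621/10.
So RHS = -∫_0^3 v(x) φ(x) dx = -621/10.
LHS − RHS = 27/2 ≠ 0, so the identity fails.
(For a valid weak derivative the identity must hold for EVERY test function, in particular this one. The failure shows v is NOT the weak derivative of u.)
Correct weak derivative would be u'(x) = 4*x.


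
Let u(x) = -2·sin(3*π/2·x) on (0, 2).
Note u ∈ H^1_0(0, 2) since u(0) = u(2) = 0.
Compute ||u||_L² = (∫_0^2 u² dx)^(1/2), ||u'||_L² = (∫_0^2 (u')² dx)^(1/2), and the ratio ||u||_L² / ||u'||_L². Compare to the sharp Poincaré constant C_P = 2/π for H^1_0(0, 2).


||u||_L² / ||u'||_L² = 2/(3*π) < C_P = 2/π.

u(x) = -2·sin(3*π/2·x), so u'(x) = -3*π*cos(3*π*x/2).
Writing u(x) = A·sin(kπx/L) with A = -2 and k = 3, use ∫_0^L sin²(kπx/L) dx = L/2 and ∫_0^L cos²(kπx/L) dx = L/2.
u² = 4·sin²(3*π/2·x) and (u')² = 9*π^2·cos²(3*π/2·x), and each of sin², cos² integrates to L/2 = 1 over (0, 2).
∫_0^2 u² dx = 4, so ||u||_L² = 2.
∫_0^2 (u')² dx = 9*π^2, so ||u'||_L² = 3*π.
Ratio ||u||_L² / ||u'||_L² = 2/(3*π).
Sharp Poincaré constant on H^1_0(0, 2) is C_P = L/π = 2/π, achieved by sin(π/2·x).
This is the k = 3 harmonic; the ratio L/(kπ) is strictly less than C_P = L/π, consistent with the sharp inequality ||u||_L² ≤ C_P ||u'||_L².


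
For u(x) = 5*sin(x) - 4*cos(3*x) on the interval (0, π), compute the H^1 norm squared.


||u||_{H^1(0,π)}^2 = 105*π

u'(x) = 12*sin(3*x) + 5*cos(x).
Expand u² and (u')² and integrate term by term on (0, π), using: for integers n ≥ 1, ∫_0^π sin²(nx) dx = ∫_0^π cos²(nx) dx = π/2; for n ≠ n', ∫_0^π sin(nx)sin(n'x) dx = ∫_0^π cos(nx)cos(n'x) dx = 0; and by product-to-sum, ∫_0^π sin(nx)cos(n'x) dx = ½∫_0^π [sin((n+n')x) + sin((n−n')x)] dx, which is 0 when n+n' is even and 2n/(n²−n'²) when n+n' is odd (it need not vanish on (0, π)).
  u² squared terms: (-4)²·∫cos(3x)² dx = 16·π/2 = 8*π;  (5)²·∫sin(x)² dx = 25·π/2 = 25*π/2.
  u² cross terms: 2·(-4)·(5)·∫cos(3x)·sin(x) dx = -40·(0) = 0.
  So ∫_0^π u² dx = 8*π + 25*π/2 + 0 = 41*π/2.
  (u')² squared terms: (5)²·∫cos(x)² dx = 25·π/2 = 25*π/2;  (12)²·∫sin(3x)² dx = 144·π/2 = 72*π.
  (u')² cross terms: 2·(5)·(12)·∫cos(x)·sin(3x) dx = 120·(0) = 0.
  So ∫_0^π (u')² dx = 25*π/2 + 72*π + 0 = 169*π/2.
||u||_{H^1}^2 = (41*π/2) + (169*π/2) = 105*π.


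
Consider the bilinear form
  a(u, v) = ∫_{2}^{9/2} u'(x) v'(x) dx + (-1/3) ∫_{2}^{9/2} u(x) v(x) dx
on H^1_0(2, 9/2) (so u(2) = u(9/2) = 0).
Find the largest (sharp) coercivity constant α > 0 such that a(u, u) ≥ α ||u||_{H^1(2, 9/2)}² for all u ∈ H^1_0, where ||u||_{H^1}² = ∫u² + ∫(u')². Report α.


α = (-25 + 12*π^2)/(3*(25 + 4*π^2))

Coercivity of a(·,·) on H^1_0(2, 9/2) means a(u, u) ≥ α ||u||_{H^1}² for every u ∈ H^1_0.
The interval has length L = 5/2, and Poincaré/coercivity depend only on L. Here a(u, u) = ∫(u')² + (-1/3)·∫u².
Here c = -1/3 < 0 with |c| < (π/L)² = 4*π^2/25, so coercivity still holds. The condition a(u,u) ≥ α||u||_{H^1}² reads (1−α)∫(u')² ≥ (α−c)∫u². Any admissible α is ≤ 1 (rapidly oscillating u have ∫u²/∫(u')² → 0), and α = 1 would force 0 ≥ (1−c)∫u², impossible since c < 1; so 1−α > 0. By the sharp Poincaré inequality on H^1_0 of an interval of length L, ∫(u')² ≥ (π/L)²∫u² with equality for the first sine mode sin(π(x−x₀)/L) (x₀ the left endpoint), so the inequality holds for all u iff (1−α)(π/L)² ≥ α − c, i.e. α ≤ ((π/L)² + c)/((π/L)² + 1) = (1 + c(L/π)²)/(1 + (L/π)²). (Direct route, valid since c ≤ 0: Poincaré gives c∫u² ≥ c(L/π)²∫(u')², so a(u,u) ≥ (1 + c(L/π)²)∫(u')², while ||u||_{H^1}² ≤ (1 + (L/π)²)∫(u')²; dividing yields the same α.) With (π/L)² = 4*π^2/25 and c = -1/3, the largest admissible constant is α = ((π/L)² + c)/((π/L)² + 1).
Simplifying, α = (-25 + 12*π^2)/(3*(25 + 4*π^2)).


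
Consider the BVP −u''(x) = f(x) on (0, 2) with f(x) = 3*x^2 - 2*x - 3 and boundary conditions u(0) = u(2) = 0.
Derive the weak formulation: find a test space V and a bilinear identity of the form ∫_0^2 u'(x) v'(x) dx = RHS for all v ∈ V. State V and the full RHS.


V = H^1_0(0, 2) (so v(0) = v(2) = 0); weak form: ∫_0^2 u'v' dx = ∫_0^2 (3*x^2 - 2*x - 3) v dx for all v ∈ V.

Multiply both sides by a test function v and integrate from 0 to 2:
  ∫_0^2 −u''(x) v(x) dx = ∫_0^2 f(x) v(x) dx.
Integrate the LHS by parts once:
  ∫_0^2 −u'' v dx = −[u'(x) v(x)]_0^2 + ∫_0^2 u'(x) v'(x) dx.
Thus ∫_0^2 u'(x) v'(x) dx = ∫_0^2 f(x) v(x) dx + [u'(x) v(x)]_0^2.
Choose V so that boundary terms are either known or forced to vanish.
u is Dirichlet: u(0) = u(2) = 0. Let V = H^1_0(0, 2); then v(0) = v(2) = 0, and [u' v]_0^2 = 0.
Weak formulation: find u (satisfying any essential BC) such that ∫_0^2 u'(x) v'(x) dx = ∫_0^2 f v dx for all v ∈ V.
Substituting f(x) = 3*x^2 - 2*x - 3, the right-hand side is ∫_0^2 (3*x^2 - 2*x - 3) v dx.


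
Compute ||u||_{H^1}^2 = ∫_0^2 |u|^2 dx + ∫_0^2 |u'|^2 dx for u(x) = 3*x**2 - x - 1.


||u||_{H^1}^2 = 1504/15

The H^1 norm (squared) on an interval (0, L) is
  ||u||_{H^1}^2 = ∫_0^L u(x)^2 dx + ∫_0^L u'(x)^2 dx.
Compute u'(x) = 6*x - 1.
Then u(x)^2 = 9*x**4 - 6*x**3 - 5*x**2 + 2*x + 1 and u'(x)^2 = 36*x**2 - 12*x + 1.
Integrate each monomial from 0 to 2 using ∫_0^2 c·x^n dx = c·2^(n+1)/(n+1):
  ∫_0^2 u(x)^2 dx = ∫_0^2 (9*x^4 - 6*x^3 - 5*x^2 + 2*x + 1) dx. Term by term:
    ∫_0^2 9*x^4 dx = 288/5;  ∫_0^2 -6*x^3 dx = -24;  ∫_0^2 -5*x^2 dx = -40/3;
    ∫_0^2 2*x dx = 4;  ∫_0^2 1 dx = 2.
  Sum: 288/5 − 24 − 40/3 + 4 + 2 = 394/15.
  ∫_0^2 u'(x)^2 dx = ∫_0^2 (36*x^2 - 12*x + 1) dx. Term by term:
    ∫_0^2 36*x^2 dx = 96;  ∫_0^2 -12*x dx = -24;  ∫_0^2 1 dx = 2.
  Sum: 96 − 24 + 2 = 74.
Adding: ||u||_{H^1}^2 = 394/15 + 74 = 1504/15.


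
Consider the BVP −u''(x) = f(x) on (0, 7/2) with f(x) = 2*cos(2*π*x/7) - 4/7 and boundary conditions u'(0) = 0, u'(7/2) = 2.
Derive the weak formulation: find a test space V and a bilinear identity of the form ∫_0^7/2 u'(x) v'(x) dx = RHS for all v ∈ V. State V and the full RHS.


V = H^1(0, 7/2) (v unrestricted at boundary; u is determined up to an additive constant); weak form: ∫_0^7/2 u'v' dx = ∫_0^7/2 (2*cos(2*π*x/7) - 4/7) v dx + 2·v(7/2) for all v ∈ V.

Multiply both sides by a test function v and integrate from 0 to 7/2:
  ∫_0^7/2 −u''(x) v(x) dx = ∫_0^7/2 f(x) v(x) dx.
Integrate the LHS by parts once:
  ∫_0^7/2 −u'' v dx = −[u'(x) v(x)]_0^7/2 + ∫_0^7/2 u'(x) v'(x) dx.
Thus ∫_0^7/2 u'(x) v'(x) dx = ∫_0^7/2 f(x) v(x) dx + [u'(x) v(x)]_0^7/2.
Choose V so that boundary terms are either known or forced to vanish.
u has inhomogeneous Neumann u'(0) = 0, u'(7/2) = 2. [u' v]_0^7/2 = (2)·v(7/2) − (0)·v(0) = 2·v(7/2). Take V = H^1(0, 7/2); boundary term becomes part of RHS.
Weak formulation: find u (satisfying any essential BC) such that ∫_0^7/2 u'(x) v'(x) dx = ∫_0^7/2 f v dx + 2·v(7/2) for all v ∈ V (Neumann data are natural BCs: they enter the RHS as boundary terms).
Substituting f(x) = 2*cos(2*π*x/7) - 4/7, the right-hand side is ∫_0^7/2 (2*cos(2*π*x/7) - 4/7) v dx + 2·v(7/2).
Compatibility check (pure Neumann): taking v ≡ 1 ∈ V gives 0 = ∫_0^7/2 f dx + (2) − (0), i.e. ∫_0^7/2 f dx must equal u'(0) − u'(7/2) = -2. Indeed ∫_0^7/2 (2*cos(2*π*x/7) - 4/7) dx = -2, so the data are compatible. The solution is then unique only up to an additive constant (fix it e.g. by requiring ∫_0^7/2 u dx = 0).


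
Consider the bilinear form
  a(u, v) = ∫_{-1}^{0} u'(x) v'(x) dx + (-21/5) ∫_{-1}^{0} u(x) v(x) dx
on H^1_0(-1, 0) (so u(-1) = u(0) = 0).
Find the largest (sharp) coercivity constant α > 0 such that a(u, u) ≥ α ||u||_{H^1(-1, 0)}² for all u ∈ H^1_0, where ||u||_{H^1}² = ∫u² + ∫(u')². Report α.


α = (-21/5 + π^2)/(1 + π^2)

Coercivity of a(·,·) on H^1_0(-1, 0) means a(u, u) ≥ α ||u||_{H^1}² for every u ∈ H^1_0.
The interval has length L = 1, and Poincaré/coercivity depend only on L. Here a(u, u) = ∫(u')² + (-21/5)·∫u².
Here c = -21/5 < 0 with |c| < (π/L)² = π^2, so coercivity still holds. The condition a(u,u) ≥ α||u||_{H^1}² reads (1−α)∫(u')² ≥ (α−c)∫u². Any admissible α is ≤ 1 (rapidly oscillating u have ∫u²/∫(u')² → 0), and α = 1 would force 0 ≥ (1−c)∫u², impossible since c < 1; so 1−α > 0. By the sharp Poincaré inequality on H^1_0 of an interval of length L, ∫(u')² ≥ (π/L)²∫u² with equality for the first sine mode sin(π(x−x₀)/L) (x₀ the left endpoint), so the inequality holds for all u iff (1−α)(π/L)² ≥ α − c, i.e. α ≤ ((π/L)² + c)/((π/L)² + 1) = (1 + c(L/π)²)/(1 + (L/π)²). (Direct route, valid since c ≤ 0: Poincaré gives c∫u² ≥ c(L/π)²∫(u')², so a(u,u) ≥ (1 + c(L/π)²)∫(u')², while ||u||_{H^1}² ≤ (1 + (L/π)²)∫(u')²; dividing yields the same α.) With (π/L)² = π^2 and c = -21/5, the largest admissible constant is α = ((π/L)² + c)/((π/L)² + 1).
Simplifying, α = (-21/5 + π^2)/(1 + π^2).


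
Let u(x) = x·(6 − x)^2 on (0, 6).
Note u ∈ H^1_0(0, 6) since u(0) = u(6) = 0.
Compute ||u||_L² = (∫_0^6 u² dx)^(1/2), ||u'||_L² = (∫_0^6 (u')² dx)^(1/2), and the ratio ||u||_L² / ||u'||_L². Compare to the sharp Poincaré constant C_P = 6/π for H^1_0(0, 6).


||u||_L² / ||u'||_L² = 3*sqrt(14)/7 < C_P = 6/π.

u(x) = x·(6 − x)^2, so u'(x) = 3*(x - 6)*(x - 2).
u(x) = x·(6 − x)^2 vanishes at x = 0 and x = 6, so u ∈ H^1_0(0, 6). Differentiate via the product rule and integrate the resulting polynomials term by term.
  ∫_0^6 u² dx = ∫_0^6 (x^6 - 24*x^5 + 216*x^4 - 864*x^3 + 1296*x^2) dx. Term by term:
    ∫_0^6 x^6 dx = 279936/7;  ∫_0^6 -24*x^5 dx = -186624;  ∫_0^6 216*x^4 dx = 1679616/5;
    ∫_0^6 -864*x^3 dx = -279936;  ∫_0^6 1296*x^2 dx = 93312.
  Sum: 279936/7 − 186624 + 1679616/5 − 279936 + 93312 = 93312/35.
  ∫_0^6 (u')² dx = ∫_0^6 (9*x^4 - 144*x^3 + 792*x^2 - 1728*x + 1296) dx. Term by term:
    ∫_0^6 9*x^4 dx = 69984/5;  ∫_0^6 -144*x^3 dx = -46656;  ∫_0^6 792*x^2 dx = 57024;
    ∫_0^6 -1728*x dx = -31104;  ∫_0^6 1296 dx = 7776.
  Sum: 69984/5 − 46656 + 57024 − 31104 + 7776 = 5184/5.
∫_0^6 u² dx = 93312/35, so ||u||_L² = 216*sqrt(70)/35.
∫_0^6 (u')² dx = 5184/5, so ||u'||_L² = 72*sqrt(5)/5.
Ratio ||u||_L² / ||u'||_L² = 3*sqrt(14)/7.
Sharp Poincaré constant on H^1_0(0, 6) is C_P = L/π = 6/π, achieved by sin(π/6·x).
A polynomial bump cannot attain the sharp Poincaré constant (only the first sine eigenfunction does), so the ratio is strictly less than C_P, consistent with ||u||_L² ≤ C_P ||u'||_L².


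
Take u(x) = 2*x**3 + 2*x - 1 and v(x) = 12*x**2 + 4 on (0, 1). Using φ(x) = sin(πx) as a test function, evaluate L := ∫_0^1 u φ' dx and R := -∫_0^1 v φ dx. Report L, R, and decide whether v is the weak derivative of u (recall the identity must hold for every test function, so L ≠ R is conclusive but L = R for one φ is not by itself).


LHS = -10/π + 24/π^3, RHS = -20/π + 48/π^3. No, v is not the weak derivative of u.

u(x) = 2*x**3 + 2*x - 1, classical derivative u'(x) = 6*x**2 + 2.
φ(x) = sin(πx), so φ'(x) = π*cos(π*x).
Note φ(0) = φ(1) = 0, so the boundary term u·φ vanishes.
LHS = ∫_0^1 u(x) φ'(x) dx = ∫_0^1 (2*π*x^3*cos(π*x) + 2*π*x*cos(π*x) - π*cos(π*x)) dx. Term by term:
  ∫_0^1 -π*cos(π*x) dx = 0;  ∫_0^1 2*π*x*cos(π*x) dx = -4/π;  ∫_0^1 2*π*x^3*cos(π*x) dx = -6/π + 24/π^3.
Sum: 0 − 4/π + -6/π + 24/π^3 = -10/π + 24/π^3.
So LHS = -10/π + 24/π^3.
∫_0^1 v(x) φ(x) dx = ∫_0^1 (12*x^2*sin(π*x) + 4*sin(π*x)) dx. Term by term:
  ∫_0^1 4*sin(π*x) dx = 8/π;  ∫_0^1 12*x^2*sin(π*x) dx = -48/π^3 + 12/π.
Sum: 8/π + -48/π^3 + 12/π = -48/π^3 + 20/π.
So RHS = -∫_0^1 v(x) φ(x) dx = -20/π + 48/π^3.
LHS − RHS = -24/π^3 + 10/π ≠ 0, so the identity fails.
(For a valid weak derivative the identity must hold for EVERY test function, in particular this one. The failure shows v is NOT the weak derivative of u.)
Correct weak derivative would be u'(x) = 6*x**2 + 2.


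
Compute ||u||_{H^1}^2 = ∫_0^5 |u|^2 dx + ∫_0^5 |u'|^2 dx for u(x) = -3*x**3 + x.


||u||_{H^1}^2 = 3078980/21

The H^1 norm (squared) on an interval (0, L) is
  ||u||_{H^1}^2 = ∫_0^L u(x)^2 dx + ∫_0^L u'(x)^2 dx.
Compute u'(x) = 1 - 9*x**2.
Then u(x)^2 = 9*x**6 - 6*x**4 + x**2 and u'(x)^2 = 81*x**4 - 18*x**2 + 1.
Integrate each monomial from 0 to 5 using ∫_0^5 c·x^n dx = c·5^(n+1)/(n+1):
  ∫_0^5 u(x)^2 dx = ∫_0^5 (9*x^6 - 6*x^4 + x^2) dx. Term by term:
    ∫_0^5 9*x^6 dx = 703125/7;  ∫_0^5 -6*x^4 dx = -3750;  ∫_0^5 x^2 dx = 125/3.
  Sum: 703125/7 − 3750 + 125/3 = 2031500/21.
  ∫_0^5 u'(x)^2 dx = ∫_0^5 (81*x^4 - 18*x^2 + 1) dx. Term by term:
    ∫_0^5 81*x^4 dx = 50625;  ∫_0^5 -18*x^2 dx = -750;  ∫_0^5 1 dx = 5.
  Sum: 50625 − 750 + 5 = 49880.
Adding: ||u||_{H^1}^2 = 2031500/21 + 49880 = 3078980/21.


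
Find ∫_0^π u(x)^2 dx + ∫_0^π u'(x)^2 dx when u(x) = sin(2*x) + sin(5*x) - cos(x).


||u||_{H^1(0,π)}^2 = -16/3 + 33*π/2

u'(x) = sin(x) + 2*cos(2*x) + 5*cos(5*x).
Expand u² and (u')² and integrate term by term on (0, π), using: for integers n ≥ 1, ∫_0^π sin²(nx) dx = ∫_0^π cos²(nx) dx = π/2; for n ≠ n', ∫_0^π sin(nx)sin(n'x) dx = ∫_0^π cos(nx)cos(n'x) dx = 0; and by product-to-sum, ∫_0^π sin(nx)cos(n'x) dx = ½∫_0^π [sin((n+n')x) + sin((n−n')x)] dx, which is 0 when n+n' is even and 2n/(n²−n'²) when n+n' is odd (it need not vanish on (0, π)).
  u² squared terms: (-1)²·∫cos(x)² dx = 1·π/2 = π/2;  (1)²·∫sin(2x)² dx = 1·π/2 = π/2;  (1)²·∫sin(5x)² dx = 1·π/2 = π/2.
  u² cross terms: 2·(-1)·(1)·∫cos(x)·sin(2x) dx = -2·(4/3) = -8/3;  2·(-1)·(1)·∫cos(x)·sin(5x) dx = -2·(0) = 0;  2·(1)·(1)·∫sin(2x)·sin(5x) dx = 2·(0) = 0.
  So ∫_0^π u² dx = π/2 + π/2 + π/2 − 8/3 + 0 + 0 = -8/3 + 3*π/2.
  (u')² squared terms: (2)²·∫cos(2x)² dx = 4·π/2 = 2*π;  (5)²·∫cos(5x)² dx = 25·π/2 = 25*π/2;  (1)²·∫sin(x)² dx = 1·π/2 = π/2.
  (u')² cross terms: 2·(2)·(5)·∫cos(2x)·cos(5x) dx = 20·(0) = 0;  2·(2)·(1)·∫cos(2x)·sin(x) dx = 4·(-2/3) = -8/3;  2·(5)·(1)·∫cos(5x)·sin(x) dx = 10·(0) = 0.
  So ∫_0^π (u')² dx = 2*π + 25*π/2 + π/2 + 0 − 8/3 + 0 = -8/3 + 15*π.
||u||_{H^1}^2 = (-8/3 + 3*π/2) + (-8/3 + 15*π) = -16/3 + 33*π/2.


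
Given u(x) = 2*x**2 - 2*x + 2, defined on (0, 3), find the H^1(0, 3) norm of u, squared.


||u||_{H^1}^2 = 1002/5

The H^1 norm (squared) on an interval (0, L) is
  ||u||_{H^1}^2 = ∫_0^L u(x)^2 dx + ∫_0^L u'(x)^2 dx.
Compute u'(x) = 4*x - 2.
Then u(x)^2 = 4*x**4 - 8*x**3 + 12*x**2 - 8*x + 4 and u'(x)^2 = 16*x**2 - 16*x + 4.
Integrate each monomial from 0 to 3 using ∫_0^3 c·x^n dx = c·3^(n+1)/(n+1):
  ∫_0^3 u(x)^2 dx = ∫_0^3 (4*x^4 - 8*x^3 + 12*x^2 - 8*x + 4) dx. Term by term:
    ∫_0^3 4*x^4 dx = 972/5;  ∫_0^3 -8*x^3 dx = -162;  ∫_0^3 12*x^2 dx = 108;
    ∫_0^3 -8*x dx = -36;  ∫_0^3 4 dx = 12.
  Sum: 972/5 − 162 + 108 − 36 + 12 = 582/5.
  ∫_0^3 u'(x)^2 dx = ∫_0^3 (16*x^2 - 16*x + 4) dx. Term by term:
    ∫_0^3 16*x^2 dx = 144;  ∫_0^3 -16*x dx = -72;  ∫_0^3 4 dx = 12.
  Sum: 144 − 72 + 12 = 84.
Adding: ||u||_{H^1}^2 = 582/5 + 84 = 1002/5.


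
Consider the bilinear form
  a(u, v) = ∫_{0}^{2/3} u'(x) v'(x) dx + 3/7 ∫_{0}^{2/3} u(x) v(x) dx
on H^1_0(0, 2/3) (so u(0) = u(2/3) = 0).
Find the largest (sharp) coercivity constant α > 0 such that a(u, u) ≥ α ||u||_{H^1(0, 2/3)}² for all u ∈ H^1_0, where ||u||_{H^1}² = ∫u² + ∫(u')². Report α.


α = 3*(4 + 21*π^2)/(7*(4 + 9*π^2))

Coercivity of a(·,·) on H^1_0(0, 2/3) means a(u, u) ≥ α ||u||_{H^1}² for every u ∈ H^1_0.
The interval has length L = 2/3, and Poincaré/coercivity depend only on L. Here a(u, u) = ∫(u')² + (3/7)·∫u².
Here 0 < c = 3/7 < 1. The condition a(u,u) ≥ α||u||_{H^1}² reads (1−α)∫(u')² ≥ (α−c)∫u². Any admissible α is ≤ 1 (rapidly oscillating u have ∫u²/∫(u')² → 0), and α = 1 would force 0 ≥ (1−c)∫u², impossible since c < 1; so 1−α > 0. By the sharp Poincaré inequality on H^1_0 of an interval of length L, ∫(u')² ≥ (π/L)²∫u² with equality for the first sine mode sin(π(x−x₀)/L) (x₀ the left endpoint), so the inequality holds for all u iff (1−α)(π/L)² ≥ α − c, i.e. α ≤ ((π/L)² + c)/((π/L)² + 1) = (1 + c(L/π)²)/(1 + (L/π)²). With (π/L)² = 9*π^2/4 and c = 3/7, the largest admissible constant is α = ((π/L)² + c)/((π/L)² + 1).
Simplifying, α = 3*(4 + 21*π^2)/(7*(4 + 9*π^2)).


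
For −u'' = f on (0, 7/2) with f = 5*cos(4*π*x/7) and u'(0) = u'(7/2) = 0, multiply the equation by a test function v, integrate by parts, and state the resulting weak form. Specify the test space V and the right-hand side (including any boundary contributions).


V = H^1(0, 7/2) (no boundary constraint on v; u is determined up to an additive constant); weak form: ∫_0^7/2 u'v' dx = ∫_0^7/2 (5*cos(4*π*x/7)) v dx for all v ∈ V.

Multiply both sides by a test function v and integrate from 0 to 7/2:
  ∫_0^7/2 −u''(x) v(x) dx = ∫_0^7/2 f(x) v(x) dx.
Integrate the LHS by parts once:
  ∫_0^7/2 −u'' v dx = −[u'(x) v(x)]_0^7/2 + ∫_0^7/2 u'(x) v'(x) dx.
Thus ∫_0^7/2 u'(x) v'(x) dx = ∫_0^7/2 f(x) v(x) dx + [u'(x) v(x)]_0^7/2.
Choose V so that boundary terms are either known or forced to vanish.
u has homogeneous Neumann: u'(0) = u'(7/2) = 0. So [u' v]_0^7/2 = 0·v(7/2) − 0·v(0) = 0 for any v; take V = H^1(0, 7/2).
Weak formulation: find u (satisfying any essential BC) such that ∫_0^7/2 u'(x) v'(x) dx = ∫_0^7/2 f v dx for all v ∈ V (homogeneous Neumann, so boundary terms vanish).
Substituting f(x) = 5*cos(4*π*x/7), the right-hand side is ∫_0^7/2 (5*cos(4*π*x/7)) v dx.
Compatibility check (pure Neumann): taking v ≡ 1 ∈ V gives 0 = ∫_0^7/2 f dx + (0) − (0), i.e. ∫_0^7/2 f dx must equal u'(0) − u'(7/2) = 0. Indeed ∫_0^7/2 (5*cos(4*π*x/7)) dx = 0, so the data are compatible. The solution is then unique only up to an additive constant (fix it e.g. by requiring ∫_0^7/2 u dx = 0).


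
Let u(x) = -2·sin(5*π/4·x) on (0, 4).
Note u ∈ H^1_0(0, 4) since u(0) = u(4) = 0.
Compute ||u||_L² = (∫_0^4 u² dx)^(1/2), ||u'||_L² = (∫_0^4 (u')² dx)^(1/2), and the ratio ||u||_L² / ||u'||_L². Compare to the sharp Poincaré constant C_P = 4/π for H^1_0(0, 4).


||u||_L² / ||u'||_L² = 4/(5*π) < C_P = 4/π.

u(x) = -2·sin(5*π/4·x), so u'(x) = -5*π*cos(5*π*x/4)/2.
Writing u(x) = A·sin(kπx/L) with A = -2 and k = 5, use ∫_0^L sin²(kπx/L) dx = L/2 and ∫_0^L cos²(kπx/L) dx = L/2.
u² = 4·sin²(5*π/4·x) and (u')² = 25*π^2/4·cos²(5*π/4·x), and each of sin², cos² integrates to L/2 = 2 over (0, 4).
∫_0^4 u² dx = 8, so ||u||_L² = 2*sqrt(2).
∫_0^4 (u')² dx = 25*π^2/2, so ||u'||_L² = 5*sqrt(2)*π/2.
Ratio ||u||_L² / ||u'||_L² = 4/(5*π).
Sharp Poincaré constant on H^1_0(0, 4) is C_P = L/π = 4/π, achieved by sin(π/4·x).
This is the k = 5 harmonic; the ratio L/(kπ) is strictly less than C_P = L/π, consistent with the sharp inequality ||u||_L² ≤ C_P ||u'||_L².


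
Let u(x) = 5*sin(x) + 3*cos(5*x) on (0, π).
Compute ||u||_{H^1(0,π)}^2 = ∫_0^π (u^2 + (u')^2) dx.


||u||_{H^1(0,π)}^2 = 142*π

u'(x) = -15*sin(5*x) + 5*cos(x).
Expand u² and (u')² and integrate term by term on (0, π), using: for integers n ≥ 1, ∫_0^π sin²(nx) dx = ∫_0^π cos²(nx) dx = π/2; for n ≠ n', ∫_0^π sin(nx)sin(n'x) dx = ∫_0^π cos(nx)cos(n'x) dx = 0; and by product-to-sum, ∫_0^π sin(nx)cos(n'x) dx = ½∫_0^π [sin((n+n')x) + sin((n−n')x)] dx, which is 0 when n+n' is even and 2n/(n²−n'²) when n+n' is odd (it need not vanish on (0, π)).
  u² squared terms: (3)²·∫cos(5x)² dx = 9·π/2 = 9*π/2;  (5)²·∫sin(x)² dx = 25·π/2 = 25*π/2.
  u² cross terms: 2·(3)·(5)·∫cos(5x)·sin(x) dx = 30·(0) = 0.
  So ∫_0^π u² dx = 9*π/2 + 25*π/2 + 0 = 17*π.
  (u')² squared terms: (-15)²·∫sin(5x)² dx = 225·π/2 = 225*π/2;  (5)²·∫cos(x)² dx = 25·π/2 = 25*π/2.
  (u')² cross terms: 2·(-15)·(5)·∫sin(5x)·cos(x) dx = -150·(0) = 0.
  So ∫_0^π (u')² dx = 225*π/2 + 25*π/2 + 0 = 125*π.
||u||_{H^1}^2 = (17*π) + (125*π) = 142*π.


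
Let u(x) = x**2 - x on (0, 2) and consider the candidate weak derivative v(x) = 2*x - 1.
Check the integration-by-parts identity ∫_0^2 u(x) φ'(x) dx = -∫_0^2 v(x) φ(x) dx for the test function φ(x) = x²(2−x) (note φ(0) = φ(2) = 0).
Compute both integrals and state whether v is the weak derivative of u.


LHS = -28/15, RHS = -28/15. Yes, v = u' weakly.

u(x) = x**2 - x, classical derivative u'(x) = 2*x - 1.
φ(x) = x²(2−x), so φ'(x) = x*(4 - 3*x).
Note φ(0) = φ(2) = 0, so the boundary term u·φ vanishes.
LHS = ∫_0^2 u(x) φ'(x) dx = ∫_0^2 (-3*x^4 + 7*x^3 - 4*x^2) dx. Term by term:
  ∫_0^2 -3*x^4 dx = -96/5;  ∫_0^2 7*x^3 dx = 28;  ∫_0^2 -4*x^2 dx = -32/3.
Sum: -96/5 + 28 − 32/3 = -28/15.
So LHS = -28/15.
∫_0^2 v(x) φ(x) dx = ∫_0^2 (-2*x^4 + 5*x^3 - 2*x^2) dx. Term by term:
  ∫_0^2 -2*x^4 dx = -64/5;  ∫_0^2 5*x^3 dx = 20;  ∫_0^2 -2*x^2 dx = -16/3.
Sum: -64/5 + 20 − 16/3 = 28/15.
So RHS = -∫_0^2 v(x) φ(x) dx = -28/15.
LHS = RHS, so the identity holds for this test φ.
Moreover u is smooth here and v(x) = u'(x) = 2*x - 1 pointwise, so the identity holds for every test function. Hence v is the weak derivative of u.


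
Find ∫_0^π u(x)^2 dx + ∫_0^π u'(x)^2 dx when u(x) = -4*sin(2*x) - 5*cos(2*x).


||u||_{H^1(0,π)}^2 = 205*π/2

u'(x) = 10*sin(2*x) - 8*cos(2*x).
Expand u² and (u')² and integrate term by term on (0, π), using: for integers n ≥ 1, ∫_0^π sin²(nx) dx = ∫_0^π cos²(nx) dx = π/2; for n ≠ n', ∫_0^π sin(nx)sin(n'x) dx = ∫_0^π cos(nx)cos(n'x) dx = 0; and by product-to-sum, ∫_0^π sin(nx)cos(n'x) dx = ½∫_0^π [sin((n+n')x) + sin((n−n')x)] dx, which is 0 when n+n' is even and 2n/(n²−n'²) when n+n' is odd (it need not vanish on (0, π)).
  u² squared terms: (-5)²·∫cos(2x)² dx = 25·π/2 = 25*π/2;  (-4)²·∫sin(2x)² dx = 16·π/2 = 8*π.
  u² cross terms: 2·(-5)·(-4)·∫cos(2x)·sin(2x) dx = 40·(0) = 0.
  So ∫_0^π u² dx = 25*π/2 + 8*π + 0 = 41*π/2.
  (u')² squared terms: (-8)²·∫cos(2x)² dx = 64·π/2 = 32*π;  (10)²·∫sin(2x)² dx = 100·π/2 = 50*π.
  (u')² cross terms: 2·(-8)·(10)·∫cos(2x)·sin(2x) dx = -160·(0) = 0.
  So ∫_0^π (u')² dx = 32*π + 50*π + 0 = 82*π.
||u||_{H^1}^2 = (41*π/2) + (82*π) = 205*π/2.


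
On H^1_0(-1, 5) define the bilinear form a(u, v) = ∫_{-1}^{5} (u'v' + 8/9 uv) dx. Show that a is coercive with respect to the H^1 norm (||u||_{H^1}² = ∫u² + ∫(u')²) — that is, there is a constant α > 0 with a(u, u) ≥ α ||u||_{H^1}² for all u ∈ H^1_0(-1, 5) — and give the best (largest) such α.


α = (π^2 + 32)/(π^2 + 36)

Coercivity of a(·,·) on H^1_0(-1, 5) means a(u, u) ≥ α ||u||_{H^1}² for every u ∈ H^1_0.
The interval has length L = 6, and Poincaré/coercivity depend only on L. Here a(u, u) = ∫(u')² + (8/9)·∫u².
Here 0 < c = 8/9 < 1. The condition a(u,u) ≥ α||u||_{H^1}² reads (1−α)∫(u')² ≥ (α−c)∫u². Any admissible α is ≤ 1 (rapidly oscillating u have ∫u²/∫(u')² → 0), and α = 1 would force 0 ≥ (1−c)∫u², impossible since c < 1; so 1−α > 0. By the sharp Poincaré inequality on H^1_0 of an interval of length L, ∫(u')² ≥ (π/L)²∫u² with equality for the first sine mode sin(π(x−x₀)/L) (x₀ the left endpoint), so the inequality holds for all u iff (1−α)(π/L)² ≥ α − c, i.e. α ≤ ((π/L)² + c)/((π/L)² + 1) = (1 + c(L/π)²)/(1 + (L/π)²). With (π/L)² = π^2/36 and c = 8/9, the largest admissible constant is α = ((π/L)² + c)/((π/L)² + 1).
Simplifying, α = (π^2 + 32)/(π^2 + 36).


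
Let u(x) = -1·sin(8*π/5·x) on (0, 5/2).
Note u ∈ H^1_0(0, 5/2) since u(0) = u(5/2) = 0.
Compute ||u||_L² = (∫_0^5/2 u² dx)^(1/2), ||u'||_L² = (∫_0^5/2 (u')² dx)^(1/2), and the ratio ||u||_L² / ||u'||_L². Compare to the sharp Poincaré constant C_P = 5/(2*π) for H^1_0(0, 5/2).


||u||_L² / ||u'||_L² = 5/(8*π) < C_P = 5/(2*π).

u(x) = -1·sin(8*π/5·x), so u'(x) = -8*π*cos(8*π*x/5)/5.
Writing u(x) = A·sin(kπx/L) with A = -1 and k = 4, use ∫_0^L sin²(kπx/L) dx = L/2 and ∫_0^L cos²(kπx/L) dx = L/2.
u² = 1·sin²(8*π/5·x) and (u')² = 64*π^2/25·cos²(8*π/5·x), and each of sin², cos² integrates to L/2 = 5/4 over (0, 5/2).
∫_0^5/2 u² dx = 5/4, so ||u||_L² = sqrt(5)/2.
∫_0^5/2 (u')² dx = 16*π^2/5, so ||u'||_L² = 4*sqrt(5)*π/5.
Ratio ||u||_L² / ||u'||_L² = 5/(8*π).
Sharp Poincaré constant on H^1_0(0, 5/2) is C_P = L/π = 5/(2*π), achieved by sin(2*π/5·x).
This is the k = 4 harmonic; the ratio L/(kπ) is strictly less than C_P = L/π, consistent with the sharp inequality ||u||_L² ≤ C_P ||u'||_L².


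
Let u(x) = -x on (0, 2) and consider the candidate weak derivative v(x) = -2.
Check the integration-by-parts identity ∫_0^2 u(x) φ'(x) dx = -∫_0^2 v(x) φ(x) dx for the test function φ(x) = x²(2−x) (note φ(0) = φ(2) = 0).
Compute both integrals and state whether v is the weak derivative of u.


LHS = 4/3, RHS = 8/3. No, v is not the weak derivative of u.

u(x) = -x, classical derivative u'(x) = -1.
φ(x) = x²(2−x), so φ'(x) = x*(4 - 3*x).
Note φ(0) = φ(2) = 0, so the boundary term u·φ vanishes.
LHS = ∫_0^2 u(x) φ'(x) dx = ∫_0^2 (3*x^3 - 4*x^2) dx. Term by term:
  ∫_0^2 3*x^3 dx = 12;  ∫_0^2 -4*x^2 dx = -32/3.
Sum: 12 − 32/3 = 4/3.
So LHS = 4/3.
∫_0^2 v(x) φ(x) dx = ∫_0^2 (2*x^3 - 4*x^2) dx. Term by term:
  ∫_0^2 2*x^3 dx = 8;  ∫_0^2 -4*x^2 dx = -32/3.
Sum: 8 − 32/3 = -8/3.
So RHS = -∫_0^2 v(x) φ(x) dx = 8/3.
LHS − RHS = -4/3 ≠ 0, so the identity fails.
(For a valid weak derivative the identity must hold for EVERY test function, in particular this one. The failure shows v is NOT the weak derivative of u.)
Correct weak derivative would be u'(x) = -1.


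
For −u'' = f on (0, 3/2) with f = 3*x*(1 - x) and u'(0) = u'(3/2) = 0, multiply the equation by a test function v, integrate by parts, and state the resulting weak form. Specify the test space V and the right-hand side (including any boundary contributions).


V = H^1(0, 3/2) (no boundary constraint on v; u is determined up to an additive constant); weak form: ∫_0^3/2 u'v' dx = ∫_0^3/2 (3*x*(1 - x)) v dx for all v ∈ V.

Multiply both sides by a test function v and integrate from 0 to 3/2:
  ∫_0^3/2 −u''(x) v(x) dx = ∫_0^3/2 f(x) v(x) dx.
Integrate the LHS by parts once:
  ∫_0^3/2 −u'' v dx = −[u'(x) v(x)]_0^3/2 + ∫_0^3/2 u'(x) v'(x) dx.
Thus ∫_0^3/2 u'(x) v'(x) dx = ∫_0^3/2 f(x) v(x) dx + [u'(x) v(x)]_0^3/2.
Choose V so that boundary terms are either known or forced to vanish.
u has homogeneous Neumann: u'(0) = u'(3/2) = 0. So [u' v]_0^3/2 = 0·v(3/2) − 0·v(0) = 0 for any v; take V = H^1(0, 3/2).
Weak formulation: find u (satisfying any essential BC) such that ∫_0^3/2 u'(x) v'(x) dx = ∫_0^3/2 f v dx for all v ∈ V (homogeneous Neumann, so boundary terms vanish).
Substituting f(x) = 3*x*(1 - x), the right-hand side is ∫_0^3/2 (3*x*(1 - x)) v dx.
Compatibility check (pure Neumann): taking v ≡ 1 ∈ V gives 0 = ∫_0^3/2 f dx + (0) − (0), i.e. ∫_0^3/2 f dx must equal u'(0) − u'(3/2) = 0. Indeed ∫_0^3/2 (3*x*(1 - x)) dx = 0, so the data are compatible. The solution is then unique only up to an additive constant (fix it e.g. by requiring ∫_0^3/2 u dx = 0).


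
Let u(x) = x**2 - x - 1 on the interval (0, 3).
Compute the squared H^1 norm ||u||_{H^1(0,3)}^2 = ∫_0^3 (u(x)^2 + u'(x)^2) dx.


||u||_{H^1}^2 = 321/10

The H^1 norm (squared) on an interval (0, L) is
  ||u||_{H^1}^2 = ∫_0^L u(x)^2 dx + ∫_0^L u'(x)^2 dx.
Compute u'(x) = 2*x - 1.
Then u(x)^2 = x**4 - 2*x**3 - x**2 + 2*x + 1 and u'(x)^2 = 4*x**2 - 4*x + 1.
Integrate each monomial from 0 to 3 using ∫_0^3 c·x^n dx = c·3^(n+1)/(n+1):
  ∫_0^3 u(x)^2 dx = ∫_0^3 (x^4 - 2*x^3 - x^2 + 2*x + 1) dx. Term by term:
    ∫_0^3 x^4 dx = 243/5;  ∫_0^3 -2*x^3 dx = -81/2;  ∫_0^3 -x^2 dx = -9;
    ∫_0^3 2*x dx = 9;  ∫_0^3 1 dx = 3.
  Sum: 243/5 − 81/2 − 9 + 9 + 3 = 111/10.
  ∫_0^3 u'(x)^2 dx = ∫_0^3 (4*x^2 - 4*x + 1) dx. Term by term:
    ∫_0^3 4*x^2 dx = 36;  ∫_0^3 -4*x dx = -18;  ∫_0^3 1 dx = 3.
  Sum: 36 − 18 + 3 = 21.
Adding: ||u||_{H^1}^2 = 111/10 + 21 = 321/10.


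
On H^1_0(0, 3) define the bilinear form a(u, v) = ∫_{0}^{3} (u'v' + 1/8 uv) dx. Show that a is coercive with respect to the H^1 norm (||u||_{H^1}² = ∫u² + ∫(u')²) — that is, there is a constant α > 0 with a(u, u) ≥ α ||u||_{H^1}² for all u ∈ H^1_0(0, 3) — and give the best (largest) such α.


α = (9/8 + π^2)/(9 + π^2)

Coercivity of a(·,·) on H^1_0(0, 3) means a(u, u) ≥ α ||u||_{H^1}² for every u ∈ H^1_0.
The interval has length L = 3, and Poincaré/coercivity depend only on L. Here a(u, u) = ∫(u')² + (1/8)·∫u².
Here 0 < c = 1/8 < 1. The condition a(u,u) ≥ α||u||_{H^1}² reads (1−α)∫(u')² ≥ (α−c)∫u². Any admissible α is ≤ 1 (rapidly oscillating u have ∫u²/∫(u')² → 0), and α = 1 would force 0 ≥ (1−c)∫u², impossible since c < 1; so 1−α > 0. By the sharp Poincaré inequality on H^1_0 of an interval of length L, ∫(u')² ≥ (π/L)²∫u² with equality for the first sine mode sin(π(x−x₀)/L) (x₀ the left endpoint), so the inequality holds for all u iff (1−α)(π/L)² ≥ α − c, i.e. α ≤ ((π/L)² + c)/((π/L)² + 1) = (1 + c(L/π)²)/(1 + (L/π)²). With (π/L)² = π^2/9 and c = 1/8, the largest admissible constant is α = ((π/L)² + c)/((π/L)² + 1).
Simplifying, α = (9/8 + π^2)/(9 + π^2).


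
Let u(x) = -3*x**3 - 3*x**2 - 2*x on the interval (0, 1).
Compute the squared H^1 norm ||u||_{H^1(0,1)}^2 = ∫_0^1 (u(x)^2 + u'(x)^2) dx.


||u||_{H^1}^2 = 10082/105

The H^1 norm (squared) on an interval (0, L) is
  ||u||_{H^1}^2 = ∫_0^L u(x)^2 dx + ∫_0^L u'(x)^2 dx.
Compute u'(x) = -9*x**2 - 6*x - 2.
Then u(x)^2 = 9*x**6 + 18*x**5 + 21*x**4 + 12*x**3 + 4*x**2 and u'(x)^2 = 81*x**4 + 108*x**3 + 72*x**2 + 24*x + 4.
Integrate each monomial from 0 to 1 using ∫_0^1 c·x^n dx = c·1^(n+1)/(n+1):
  ∫_0^1 u(x)^2 dx = ∫_0^1 (9*x^6 + 18*x^5 + 21*x^4 + 12*x^3 + 4*x^2) dx. Term by term:
    ∫_0^1 9*x^6 dx = 9/7;  ∫_0^1 18*x^5 dx = 3;  ∫_0^1 21*x^4 dx = 21/5;
    ∫_0^1 12*x^3 dx = 3;  ∫_0^1 4*x^2 dx = 4/3.
  Sum: 9/7 + 3 + 21/5 + 3 + 4/3 = 1346/105.
  ∫_0^1 u'(x)^2 dx = ∫_0^1 (81*x^4 + 108*x^3 + 72*x^2 + 24*x + 4) dx. Term by term:
    ∫_0^1 81*x^4 dx = 81/5;  ∫_0^1 108*x^3 dx = 27;  ∫_0^1 72*x^2 dx = 24;
    ∫_0^1 24*x dx = 12;  ∫_0^1 4 dx = 4.
  Sum: 81/5 + 27 + 24 + 12 + 4 = 416/5.
Adding: ||u||_{H^1}^2 = 1346/105 + 416/5 = 10082/105.


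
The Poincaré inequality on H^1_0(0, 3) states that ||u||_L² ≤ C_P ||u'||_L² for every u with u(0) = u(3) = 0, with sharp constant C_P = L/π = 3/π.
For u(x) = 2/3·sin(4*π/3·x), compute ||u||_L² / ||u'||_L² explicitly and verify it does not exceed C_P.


||u||_L² / ||u'||_L² = 3/(4*π) < C_P = 3/π.

u(x) = 2/3·sin(4*π/3·x), so u'(x) = 8*π*cos(4*π*x/3)/9.
Writing u(x) = A·sin(kπx/L) with A = 2/3 and k = 4, use ∫_0^L sin²(kπx/L) dx = L/2 and ∫_0^L cos²(kπx/L) dx = L/2.
u² = 4/9·sin²(4*π/3·x) and (u')² = 64*π^2/81·cos²(4*π/3·x), and each of sin², cos² integrates to L/2 = 3/2 over (0, 3).
∫_0^3 u² dx = 2/3, so ||u||_L² = sqrt(6)/3.
∫_0^3 (u')² dx = 32*π^2/27, so ||u'||_L² = 4*sqrt(6)*π/9.
Ratio ||u||_L² / ||u'||_L² = 3/(4*π).
Sharp Poincaré constant on H^1_0(0, 3) is C_P = L/π = 3/π, achieved by sin(π/3·x).
This is the k = 4 harmonic; the ratio L/(kπ) is strictly less than C_P = L/π, consistent with the sharp inequality ||u||_L² ≤ C_P ||u'||_L².
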